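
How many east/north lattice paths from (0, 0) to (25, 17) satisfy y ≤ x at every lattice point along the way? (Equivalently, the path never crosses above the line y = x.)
Number of paths = 88152205554

By the reflection principle (André's argument), the number of monotone paths to (25, 17) with n ≤ m that never go above y = x is C(42, 25) − C(42, 26) = 254661927156 − 166509721602 = 88152205554.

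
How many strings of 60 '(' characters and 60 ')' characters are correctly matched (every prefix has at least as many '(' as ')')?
C_60 = 1583850964596120042686772779038896

These balanced parentheses are counted by the Catalan number C_n = (1/(n + 1)) · C(2n, n). For n = 60: C_60 = (1/61) · C(120, 60) = 96614908840363322603893139521372656/61 = 1583850964596120042686772779038896.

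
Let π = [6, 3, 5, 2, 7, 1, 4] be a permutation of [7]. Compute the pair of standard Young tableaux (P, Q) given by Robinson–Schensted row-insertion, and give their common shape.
P = [1, 4, 7] / [2, 5] / [3] / [6];  Q = [1, 3, 5] / [2, 7] / [4] / [6];  common shape = (3, 2, 1, 1)

Row-insert the values π_1, π_2, … into P one at a time, bumping the leftmost entry strictly greater than the inserted value down to the next row. The recording tableau Q records, in position (i, j), the step at which that cell was added to P.
  Insert 6 (step 1): P = [6];  Q = [1]
  Insert 3 (step 2): P = [3] / [6];  Q = [1] / [2]
  Insert 5 (step 3): P = [3, 5] / [6];  Q = [1, 3] / [2]
  Insert 2 (step 4): P = [2, 5] / [3] / [6];  Q = [1, 3] / [2] / [4]
  Insert 7 (step 5): P = [2, 5, 7] / [3] / [6];  Q = [1, 3, 5] / [2] / [4]
  Insert 1 (step 6): P = [1, 5, 7] / [2] / [3] / [6];  Q = [1, 3, 5] / [2] / [4] / [6]
  Insert 4 (step 7): P = [1, 4, 7] / [2, 5] / [3] / [6];  Q = [1, 3, 5] / [2, 7] / [4] / [6]
Final shape: (3, 2, 1, 1).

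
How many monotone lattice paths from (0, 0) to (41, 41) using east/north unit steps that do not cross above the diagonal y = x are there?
C_41 = 10113918591637898134020

These NE paths below the diagonal are counted by the Catalan number C_n = (1/(n + 1)) · C(2n, n). For n = 41: C_41 = (1/42) · C(82, 41) = 424784580848791721628840/42 = 10113918591637898134020.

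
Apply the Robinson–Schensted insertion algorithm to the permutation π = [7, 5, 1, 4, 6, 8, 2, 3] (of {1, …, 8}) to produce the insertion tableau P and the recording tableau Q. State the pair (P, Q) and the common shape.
P = [1, 2, 3, 8] / [4, 6] / [5] / [7];  Q = [1, 4, 5, 6] / [2, 8] / [3] / [7];  common shape = (4, 2, 1, 1)

Row-insert the values π_1, π_2, … into P one at a time, bumping the leftmost entry strictly greater than the inserted value down to the next row. The recording tableau Q records, in position (i, j), the step at which that cell was added to P.
  Insert 7 (step 1): P = [7];  Q = [1]
  Insert 5 (step 2): P = [5] / [7];  Q = [1] / [2]
  Insert 1 (step 3): P = [1] / [5] / [7];  Q = [1] / [2] / [3]
  Insert 4 (step 4): P = [1, 4] / [5] / [7];  Q = [1, 4] / [2] / [3]
  Insert 6 (step 5): P = [1, 4, 6] / [5] / [7];  Q = [1, 4, 5] / [2] / [3]
  Insert 8 (step 6): P = [1, 4, 6, 8] / [5] / [7];  Q = [1, 4, 5, 6] / [2] / [3]
  Insert 2 (step 7): P = [1, 2, 6, 8] / [4] / [5] / [7];  Q = [1, 4, 5, 6] / [2] / [3] / [7]
  Insert 3 (step 8): P = [1, 2, 3, 8] / [4, 6] / [5] / [7];  Q = [1, 4, 5, 6] / [2, 8] / [3] / [7]
Final shape: (4, 2, 1, 1).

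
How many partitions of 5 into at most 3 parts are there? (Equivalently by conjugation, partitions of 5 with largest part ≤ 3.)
p(5, parts ≤ 3) = 5

Partitions of 5 with all parts ≤ 3: 3+2, 3+1+1, 2+2+1, 2+1+1+1, 1+1+1+1+1. Count = 5.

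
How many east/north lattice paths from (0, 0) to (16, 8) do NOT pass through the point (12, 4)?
Number of paths = 608071

Total paths from (0, 0) to (16, 8): C(24, 16) = 735471. Paths through (12, 4): (paths (0, 0) → (12, 4)) × (paths (12, 4) → (16, 8)) = C(16, 12) · C(8, 4) = 1820 · 70 = 127400. Avoidance count = 735471 − 127400 = 608071.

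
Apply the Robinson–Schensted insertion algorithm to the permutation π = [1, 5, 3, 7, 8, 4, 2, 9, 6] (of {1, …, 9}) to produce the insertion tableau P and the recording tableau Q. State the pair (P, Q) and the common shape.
P = [1, 2, 4, 6, 9] / [3, 7, 8] / [5];  Q = [1, 2, 4, 5, 8] / [3, 6, 9] / [7];  common shape = (5, 3, 1)

Row-insert the values π_1, π_2, … into P one at a time, bumping the leftmost entry strictly greater than the inserted value down to the next row. The recording tableau Q records, in position (i, j), the step at which that cell was added to P.
  Insert 1 (step 1): P = [1];  Q = [1]
  Insert 5 (step 2): P = [1, 5];  Q = [1, 2]
  Insert 3 (step 3): P = [1, 3] / [5];  Q = [1, 2] / [3]
  Insert 7 (step 4): P = [1, 3, 7] / [5];  Q = [1, 2, 4] / [3]
  Insert 8 (step 5): P = [1, 3, 7, 8] / [5];  Q = [1, 2, 4, 5] / [3]
  Insert 4 (step 6): P = [1, 3, 4, 8] / [5, 7];  Q = [1, 2, 4, 5] / [3, 6]
  Insert 2 (step 7): P = [1, 2, 4, 8] / [3, 7] / [5];  Q = [1, 2, 4, 5] / [3, 6] / [7]
  Insert 9 (step 8): P = [1, 2, 4, 8, 9] / [3, 7] / [5];  Q = [1, 2, 4, 5, 8] / [3, 6] / [7]
  Insert 6 (step 9): P = [1, 2, 4, 6, 9] / [3, 7, 8] / [5];  Q = [1, 2, 4, 5, 8] / [3, 6, 9] / [7]
Final shape: (5, 3, 1).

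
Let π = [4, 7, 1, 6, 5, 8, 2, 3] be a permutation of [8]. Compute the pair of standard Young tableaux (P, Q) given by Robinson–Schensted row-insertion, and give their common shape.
P = [1, 2, 3] / [4, 5, 8] / [6] / [7];  Q = [1, 2, 6] / [3, 4, 8] / [5] / [7];  common shape = (3, 3, 1, 1)

Row-insert the values π_1, π_2, … into P one at a time, bumping the leftmost entry strictly greater than the inserted value down to the next row. The recording tableau Q records, in position (i, j), the step at which that cell was added to P.
  Insert 4 (step 1): P = [4];  Q = [1]
  Insert 7 (step 2): P = [4, 7];  Q = [1, 2]
  Insert 1 (step 3): P = [1, 7] / [4];  Q = [1, 2] / [3]
  Insert 6 (step 4): P = [1, 6] / [4, 7];  Q = [1, 2] / [3, 4]
  Insert 5 (step 5): P = [1, 5] / [4, 6] / [7];  Q = [1, 2] / [3, 4] / [5]
  Insert 8 (step 6): P = [1, 5, 8] / [4, 6] / [7];  Q = [1, 2, 6] / [3, 4] / [5]
  Insert 2 (step 7): P = [1, 2, 8] / [4, 5] / [6] / [7];  Q = [1, 2, 6] / [3, 4] / [5] / [7]
  Insert 3 (step 8): P = [1, 2, 3] / [4, 5, 8] / [6] / [7];  Q = [1, 2, 6] / [3, 4, 8] / [5] / [7]
Final shape: (3, 3, 1, 1).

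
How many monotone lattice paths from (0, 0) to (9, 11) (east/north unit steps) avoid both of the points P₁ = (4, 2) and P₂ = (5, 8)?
Number of paths = 96560

Inclusion–exclusion. Total paths: C(20, 9) = 167960. Through P₁: C(6, 4)·C(14, 5) = 30030. Through P₂: C(13, 5)·C(7, 4) = 45045. Since P₁ is strictly southwest of P₂, a monotone path through both must visit P₁ then P₂; paths through both = C(6, 4)·C(7, 1)·C(7, 4) = 3675. Avoid both = 167960 − 30030 − 45045 + 3675 = 96560.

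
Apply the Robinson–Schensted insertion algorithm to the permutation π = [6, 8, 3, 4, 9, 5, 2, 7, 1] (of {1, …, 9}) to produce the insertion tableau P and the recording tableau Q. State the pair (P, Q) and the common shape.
P = [1, 4, 5, 7] / [2, 8, 9] / [3] / [6];  Q = [1, 2, 5, 8] / [3, 4, 6] / [7] / [9];  common shape = (4, 3, 1, 1)

Row-insert the values π_1, π_2, … into P one at a time, bumping the leftmost entry strictly greater than the inserted value down to the next row. The recording tableau Q records, in position (i, j), the step at which that cell was added to P.
  Insert 6 (step 1): P = [6];  Q = [1]
  Insert 8 (step 2): P = [6, 8];  Q = [1, 2]
  Insert 3 (step 3): P = [3, 8] / [6];  Q = [1, 2] / [3]
  Insert 4 (step 4): P = [3, 4] / [6, 8];  Q = [1, 2] / [3, 4]
  Insert 9 (step 5): P = [3, 4, 9] / [6, 8];  Q = [1, 2, 5] / [3, 4]
  Insert 5 (step 6): P = [3, 4, 5] / [6, 8, 9];  Q = [1, 2, 5] / [3, 4, 6]
  Insert 2 (step 7): P = [2, 4, 5] / [3, 8, 9] / [6];  Q = [1, 2, 5] / [3, 4, 6] / [7]
  Insert 7 (step 8): P = [2, 4, 5, 7] / [3, 8, 9] / [6];  Q = [1, 2, 5, 8] / [3, 4, 6] / [7]
  Insert 1 (step 9): P = [1, 4, 5, 7] / [2, 8, 9] / [3] / [6];  Q = [1, 2, 5, 8] / [3, 4, 6] / [7] / [9]
Final shape: (4, 3, 1, 1).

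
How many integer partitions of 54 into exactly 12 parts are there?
p(54, 12 parts) = 31570

Partitions of n into exactly k parts are in bijection with partitions of n − k into at most k parts (subtract 1 from each part). So p(54, exactly 12) = p(42, parts ≤ 12). Computing via the recurrence p(m, j) = p(m, j−1) + p(m−j, j) gives 31570.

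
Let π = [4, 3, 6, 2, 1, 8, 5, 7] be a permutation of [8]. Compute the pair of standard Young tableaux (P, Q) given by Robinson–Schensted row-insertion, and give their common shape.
P = [1, 5, 7] / [2, 6, 8] / [3] / [4];  Q = [1, 3, 6] / [2, 7, 8] / [4] / [5];  common shape = (3, 3, 1, 1)

Row-insert the values π_1, π_2, … into P one at a time, bumping the leftmost entry strictly greater than the inserted value down to the next row. The recording tableau Q records, in position (i, j), the step at which that cell was added to P.
  Insert 4 (step 1): P = [4];  Q = [1]
  Insert 3 (step 2): P = [3] / [4];  Q = [1] / [2]
  Insert 6 (step 3): P = [3, 6] / [4];  Q = [1, 3] / [2]
  Insert 2 (step 4): P = [2, 6] / [3] / [4];  Q = [1, 3] / [2] / [4]
  Insert 1 (step 5): P = [1, 6] / [2] / [3] / [4];  Q = [1, 3] / [2] / [4] / [5]
  Insert 8 (step 6): P = [1, 6, 8] / [2] / [3] / [4];  Q = [1, 3, 6] / [2] / [4] / [5]
  Insert 5 (step 7): P = [1, 5, 8] / [2, 6] / [3] / [4];  Q = [1, 3, 6] / [2, 7] / [4] / [5]
  Insert 7 (step 8): P = [1, 5, 7] / [2, 6, 8] / [3] / [4];  Q = [1, 3, 6] / [2, 7, 8] / [4] / [5]
Final shape: (3, 3, 1, 1).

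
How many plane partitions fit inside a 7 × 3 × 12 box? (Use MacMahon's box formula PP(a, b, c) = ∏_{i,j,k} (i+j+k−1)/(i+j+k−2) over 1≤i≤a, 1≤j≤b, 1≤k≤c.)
PP(7, 3, 12) = 1577078895600

Evaluate the triple product over i = 1..7, j = 1..3, k = 1..12. The factors are (2/1) · (3/2) · (4/3) · (5/4) · (6/5) · (7/6) · (8/7) · (9/8) · … (252 factors total). The numerators and denominators telescope so the product is an integer; carrying out the multiplication exactly gives PP(7, 3, 12) = 1577078895600.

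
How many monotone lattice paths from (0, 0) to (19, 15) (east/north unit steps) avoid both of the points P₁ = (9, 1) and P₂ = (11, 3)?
Number of paths = 1798060080

Inclusion–exclusion. Total paths: C(34, 19) = 1855967520. Through P₁: C(10, 9)·C(24, 10) = 19612560. Through P₂: C(14, 11)·C(20, 8) = 45853080. Since P₁ is strictly southwest of P₂, a monotone path through both must visit P₁ then P₂; paths through both = C(10, 9)·C(4, 2)·C(20, 8) = 7558200. Avoid both = 1855967520 − 19612560 − 45853080 + 7558200 = 1798060080.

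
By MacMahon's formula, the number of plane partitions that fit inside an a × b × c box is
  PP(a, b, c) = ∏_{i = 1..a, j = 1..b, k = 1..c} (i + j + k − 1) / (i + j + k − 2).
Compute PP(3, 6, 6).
PP(3, 6, 6) = 24293412

Evaluate the triple product over i = 1..3, j = 1..6, k = 1..6. The factors are (2/1) · (3/2) · (4/3) · (5/4) · (6/5) · (7/6) · (3/2) · (4/3) · … (108 factors total). The numerators and denominators telescope so the product is an integer; carrying out the multiplication exactly gives PP(3, 6, 6) = 24293412.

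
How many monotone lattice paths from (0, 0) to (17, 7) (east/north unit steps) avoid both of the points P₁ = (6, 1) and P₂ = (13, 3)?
Number of paths = 237912

Inclusion–exclusion. Total paths: C(24, 17) = 346104. Through P₁: C(7, 6)·C(17, 11) = 86632. Through P₂: C(16, 13)·C(8, 4) = 39200. Since P₁ is strictly southwest of P₂, a monotone path through both must visit P₁ then P₂; paths through both = C(7, 6)·C(9, 7)·C(8, 4) = 17640. Avoid both = 346104 − 86632 − 39200 + 17640 = 237912.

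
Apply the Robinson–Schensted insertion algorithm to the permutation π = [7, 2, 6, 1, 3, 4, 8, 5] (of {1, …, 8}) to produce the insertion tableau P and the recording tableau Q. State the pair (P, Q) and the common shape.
P = [1, 3, 4, 5] / [2, 6, 8] / [7];  Q = [1, 3, 6, 7] / [2, 5, 8] / [4];  common shape = (4, 3, 1)

Row-insert the values π_1, π_2, … into P one at a time, bumping the leftmost entry strictly greater than the inserted value down to the next row. The recording tableau Q records, in position (i, j), the step at which that cell was added to P.
  Insert 7 (step 1): P = [7];  Q = [1]
  Insert 2 (step 2): P = [2] / [7];  Q = [1] / [2]
  Insert 6 (step 3): P = [2, 6] / [7];  Q = [1, 3] / [2]
  Insert 1 (step 4): P = [1, 6] / [2] / [7];  Q = [1, 3] / [2] / [4]
  Insert 3 (step 5): P = [1, 3] / [2, 6] / [7];  Q = [1, 3] / [2, 5] / [4]
  Insert 4 (step 6): P = [1, 3, 4] / [2, 6] / [7];  Q = [1, 3, 6] / [2, 5] / [4]
  Insert 8 (step 7): P = [1, 3, 4, 8] / [2, 6] / [7];  Q = [1, 3, 6, 7] / [2, 5] / [4]
  Insert 5 (step 8): P = [1, 3, 4, 5] / [2, 6, 8] / [7];  Q = [1, 3, 6, 7] / [2, 5, 8] / [4]
Final shape: (4, 3, 1).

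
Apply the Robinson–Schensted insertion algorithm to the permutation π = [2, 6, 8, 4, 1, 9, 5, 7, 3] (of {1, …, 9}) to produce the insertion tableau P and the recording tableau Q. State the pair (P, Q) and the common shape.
P = [1, 3, 5, 7] / [2, 4, 9] / [6, 8];  Q = [1, 2, 3, 6] / [4, 7, 8] / [5, 9];  common shape = (4, 3, 2)

Row-insert the values π_1, π_2, … into P one at a time, bumping the leftmost entry strictly greater than the inserted value down to the next row. The recording tableau Q records, in position (i, j), the step at which that cell was added to P.
  Insert 2 (step 1): P = [2];  Q = [1]
  Insert 6 (step 2): P = [2, 6];  Q = [1, 2]
  Insert 8 (step 3): P = [2, 6, 8];  Q = [1, 2, 3]
  Insert 4 (step 4): P = [2, 4, 8] / [6];  Q = [1, 2, 3] / [4]
  Insert 1 (step 5): P = [1, 4, 8] / [2] / [6];  Q = [1, 2, 3] / [4] / [5]
  Insert 9 (step 6): P = [1, 4, 8, 9] / [2] / [6];  Q = [1, 2, 3, 6] / [4] / [5]
  Insert 5 (step 7): P = [1, 4, 5, 9] / [2, 8] / [6];  Q = [1, 2, 3, 6] / [4, 7] / [5]
  Insert 7 (step 8): P = [1, 4, 5, 7] / [2, 8, 9] / [6];  Q = [1, 2, 3, 6] / [4, 7, 8] / [5]
  Insert 3 (step 9): P = [1, 3, 5, 7] / [2, 4, 9] / [6, 8];  Q = [1, 2, 3, 6] / [4, 7, 8] / [5, 9]
Final shape: (4, 3, 2).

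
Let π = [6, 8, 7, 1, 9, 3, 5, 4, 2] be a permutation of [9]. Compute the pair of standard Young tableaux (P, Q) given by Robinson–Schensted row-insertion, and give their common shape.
P = [1, 2, 4] / [3, 7, 9] / [5] / [6] / [8];  Q = [1, 2, 5] / [3, 6, 7] / [4] / [8] / [9];  common shape = (3, 3, 1, 1, 1)

Row-insert the values π_1, π_2, … into P one at a time, bumping the leftmost entry strictly greater than the inserted value down to the next row. The recording tableau Q records, in position (i, j), the step at which that cell was added to P.
  Insert 6 (step 1): P = [6];  Q = [1]
  Insert 8 (step 2): P = [6, 8];  Q = [1, 2]
  Insert 7 (step 3): P = [6, 7] / [8];  Q = [1, 2] / [3]
  Insert 1 (step 4): P = [1, 7] / [6] / [8];  Q = [1, 2] / [3] / [4]
  Insert 9 (step 5): P = [1, 7, 9] / [6] / [8];  Q = [1, 2, 5] / [3] / [4]
  Insert 3 (step 6): P = [1, 3, 9] / [6, 7] / [8];  Q = [1, 2, 5] / [3, 6] / [4]
  Insert 5 (step 7): P = [1, 3, 5] / [6, 7, 9] / [8];  Q = [1, 2, 5] / [3, 6, 7] / [4]
  Insert 4 (step 8): P = [1, 3, 4] / [5, 7, 9] / [6] / [8];  Q = [1, 2, 5] / [3, 6, 7] / [4] / [8]
  Insert 2 (step 9): P = [1, 2, 4] / [3, 7, 9] / [5] / [6] / [8];  Q = [1, 2, 5] / [3, 6, 7] / [4] / [8] / [9]
Final shape: (3, 3, 1, 1, 1).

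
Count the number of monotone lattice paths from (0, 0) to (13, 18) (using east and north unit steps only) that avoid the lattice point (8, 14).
Number of paths = 165962055

Total paths from (0, 0) to (13, 18): C(31, 13) = 206253075. Paths through (8, 14): (paths (0, 0) → (8, 14)) × (paths (8, 14) → (13, 18)) = C(22, 8) · C(9, 5) = 319770 · 126 = 40291020. Avoidance count = 206253075 − 40291020 = 165962055.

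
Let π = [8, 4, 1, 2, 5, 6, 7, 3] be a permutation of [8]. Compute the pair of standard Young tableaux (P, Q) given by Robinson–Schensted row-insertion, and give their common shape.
P = [1, 2, 3, 6, 7] / [4, 5] / [8];  Q = [1, 4, 5, 6, 7] / [2, 8] / [3];  common shape = (5, 2, 1)

Row-insert the values π_1, π_2, … into P one at a time, bumping the leftmost entry strictly greater than the inserted value down to the next row. The recording tableau Q records, in position (i, j), the step at which that cell was added to P.
  Insert 8 (step 1): P = [8];  Q = [1]
  Insert 4 (step 2): P = [4] / [8];  Q = [1] / [2]
  Insert 1 (step 3): P = [1] / [4] / [8];  Q = [1] / [2] / [3]
  Insert 2 (step 4): P = [1, 2] / [4] / [8];  Q = [1, 4] / [2] / [3]
  Insert 5 (step 5): P = [1, 2, 5] / [4] / [8];  Q = [1, 4, 5] / [2] / [3]
  Insert 6 (step 6): P = [1, 2, 5, 6] / [4] / [8];  Q = [1, 4, 5, 6] / [2] / [3]
  Insert 7 (step 7): P = [1, 2, 5, 6, 7] / [4] / [8];  Q = [1, 4, 5, 6, 7] / [2] / [3]
  Insert 3 (step 8): P = [1, 2, 3, 6, 7] / [4, 5] / [8];  Q = [1, 4, 5, 6, 7] / [2, 8] / [3]
Final shape: (5, 2, 1).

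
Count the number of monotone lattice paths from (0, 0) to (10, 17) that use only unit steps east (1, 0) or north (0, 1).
Number of paths = 8436285

A monotone lattice path from (0, 0) to (10, 17) consists of 10 east steps and 17 north steps in some order, so it is determined by which 10 of the 27 steps are east. The count is C(27, 10) = 8436285.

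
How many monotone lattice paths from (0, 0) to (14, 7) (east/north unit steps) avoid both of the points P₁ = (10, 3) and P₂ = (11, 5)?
Number of paths = 61160

Inclusion–exclusion. Total paths: C(21, 14) = 116280. Through P₁: C(13, 10)·C(8, 4) = 20020. Through P₂: C(16, 11)·C(5, 3) = 43680. Since P₁ is strictly southwest of P₂, a monotone path through both must visit P₁ then P₂; paths through both = C(13, 10)·C(3, 1)·C(5, 3) = 8580. Avoid both = 116280 − 20020 − 43680 + 8580 = 61160.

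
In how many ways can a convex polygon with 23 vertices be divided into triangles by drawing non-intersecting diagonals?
C_21 = 24466267020

These polygon triangulations are counted by the Catalan number C_n = (1/(n + 1)) · C(2n, n). For n = 21: C_21 = (1/22) · C(42, 21) = 538257874440/22 = 24466267020.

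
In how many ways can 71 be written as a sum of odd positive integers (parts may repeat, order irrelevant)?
p_odd(71) = 32992

Enumerate partitions using only odd parts via the recurrence o(n, m) = o(n, m−2) + o(n−m, m) over odd m, starting from the largest odd part ≤ n. This gives p_odd(71) = 32992. (Euler's theorem: equals the count of distinct-part partitions.)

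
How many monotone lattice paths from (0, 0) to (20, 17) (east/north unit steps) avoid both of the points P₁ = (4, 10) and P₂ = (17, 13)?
Number of paths = 11487991403

Inclusion–exclusion. Total paths: C(37, 20) = 15905368710. Through P₁: C(14, 4)·C(23, 16) = 245402157. Through P₂: C(30, 17)·C(7, 3) = 4191594750. Since P₁ is strictly southwest of P₂, a monotone path through both must visit P₁ then P₂; paths through both = C(14, 4)·C(16, 13)·C(7, 3) = 19619600. Avoid both = 15905368710 − 245402157 − 4191594750 + 19619600 = 11487991403.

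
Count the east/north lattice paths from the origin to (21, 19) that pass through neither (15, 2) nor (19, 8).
Number of paths = 131097741438

Inclusion–exclusion. Total paths: C(40, 21) = 131282408400. Through P₁: C(17, 15)·C(23, 6) = 13728792. Through P₂: C(27, 19)·C(13, 2) = 173165850. Since P₁ is strictly southwest of P₂, a monotone path through both must visit P₁ then P₂; paths through both = C(17, 15)·C(10, 4)·C(13, 2) = 2227680. Avoid both = 131282408400 − 13728792 − 173165850 + 2227680 = 131097741438.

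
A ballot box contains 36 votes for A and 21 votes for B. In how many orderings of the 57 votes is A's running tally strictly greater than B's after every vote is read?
Strict-lead orderings = 561152544402450

Total orderings of the 57 votes with 36 for A: C(57, 36) = 2132379668729310. By the Bertrand ballot formula (Cycle Lemma / reflection principle), the number of orderings in which A is strictly ahead of B throughout is (p − q)/(p + q) · C(p + q, p) = (36 − 21)/(36 + 21) · 2132379668729310 = 561152544402450.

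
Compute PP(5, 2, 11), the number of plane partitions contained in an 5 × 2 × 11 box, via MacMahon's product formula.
PP(5, 2, 11) = 4504864

Evaluate the triple product over i = 1..5, j = 1..2, k = 1..11. The factors are (2/1) · (3/2) · (4/3) · (5/4) · (6/5) · (7/6) · (8/7) · (9/8) · … (110 factors total). The numerators and denominators telescope so the product is an integer; carrying out the multiplication exactly gives PP(5, 2, 11) = 4504864.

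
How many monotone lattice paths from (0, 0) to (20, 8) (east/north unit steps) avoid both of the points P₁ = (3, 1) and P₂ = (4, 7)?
Number of paths = 1718555

Inclusion–exclusion. Total paths: C(28, 20) = 3108105. Through P₁: C(4, 3)·C(24, 17) = 1384416. Through P₂: C(11, 4)·C(17, 16) = 5610. Since P₁ is strictly southwest of P₂, a monotone path through both must visit P₁ then P₂; paths through both = C(4, 3)·C(7, 1)·C(17, 16) = 476. Avoid both = 3108105 − 1384416 − 5610 + 476 = 1718555.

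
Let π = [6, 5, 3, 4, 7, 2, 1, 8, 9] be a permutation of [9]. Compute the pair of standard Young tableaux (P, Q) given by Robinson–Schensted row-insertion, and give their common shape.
P = [1, 4, 7, 8, 9] / [2] / [3] / [5] / [6];  Q = [1, 4, 5, 8, 9] / [2] / [3] / [6] / [7];  common shape = (5, 1, 1, 1, 1)

Row-insert the values π_1, π_2, … into P one at a time, bumping the leftmost entry strictly greater than the inserted value down to the next row. The recording tableau Q records, in position (i, j), the step at which that cell was added to P.
  Insert 6 (step 1): P = [6];  Q = [1]
  Insert 5 (step 2): P = [5] / [6];  Q = [1] / [2]
  Insert 3 (step 3): P = [3] / [5] / [6];  Q = [1] / [2] / [3]
  Insert 4 (step 4): P = [3, 4] / [5] / [6];  Q = [1, 4] / [2] / [3]
  Insert 7 (step 5): P = [3, 4, 7] / [5] / [6];  Q = [1, 4, 5] / [2] / [3]
  Insert 2 (step 6): P = [2, 4, 7] / [3] / [5] / [6];  Q = [1, 4, 5] / [2] / [3] / [6]
  Insert 1 (step 7): P = [1, 4, 7] / [2] / [3] / [5] / [6];  Q = [1, 4, 5] / [2] / [3] / [6] / [7]
  Insert 8 (step 8): P = [1, 4, 7, 8] / [2] / [3] / [5] / [6];  Q = [1, 4, 5, 8] / [2] / [3] / [6] / [7]
  Insert 9 (step 9): P = [1, 4, 7, 8, 9] / [2] / [3] / [5] / [6];  Q = [1, 4, 5, 8, 9] / [2] / [3] / [6] / [7]
Final shape: (5, 1, 1, 1, 1).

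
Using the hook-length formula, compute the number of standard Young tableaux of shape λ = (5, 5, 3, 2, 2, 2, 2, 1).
# SYT of shape (5, 5, 3, 2, 2, 2, 2, 1) = 950569620

Hook-length formula: f^λ = n! / Π hook(c), product over all cells c of the Young diagram. For λ = (5, 5, 3, 2, 2, 2, 2, 1), n = 22 boxes. Hook lengths by row (left-to-right, top-to-bottom): [12, 10, 5, 3, 2]; [11, 9, 4, 2, 1]; [8, 6, 1]; [6, 4]; [5, 3]; [4, 2]; [3, 1]; [1]. Product of hooks = 1182449664000. So f^λ = 22! / 1182449664000 = 1124000727777607680000 / 1182449664000 = 950569620.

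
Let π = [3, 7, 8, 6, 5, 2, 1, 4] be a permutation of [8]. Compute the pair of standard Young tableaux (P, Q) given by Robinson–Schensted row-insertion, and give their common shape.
P = [1, 4, 8] / [2, 5] / [3] / [6] / [7];  Q = [1, 2, 3] / [4, 8] / [5] / [6] / [7];  common shape = (3, 2, 1, 1, 1)

Row-insert the values π_1, π_2, … into P one at a time, bumping the leftmost entry strictly greater than the inserted value down to the next row. The recording tableau Q records, in position (i, j), the step at which that cell was added to P.
  Insert 3 (step 1): P = [3];  Q = [1]
  Insert 7 (step 2): P = [3, 7];  Q = [1, 2]
  Insert 8 (step 3): P = [3, 7, 8];  Q = [1, 2, 3]
  Insert 6 (step 4): P = [3, 6, 8] / [7];  Q = [1, 2, 3] / [4]
  Insert 5 (step 5): P = [3, 5, 8] / [6] / [7];  Q = [1, 2, 3] / [4] / [5]
  Insert 2 (step 6): P = [2, 5, 8] / [3] / [6] / [7];  Q = [1, 2, 3] / [4] / [5] / [6]
  Insert 1 (step 7): P = [1, 5, 8] / [2] / [3] / [6] / [7];  Q = [1, 2, 3] / [4] / [5] / [6] / [7]
  Insert 4 (step 8): P = [1, 4, 8] / [2, 5] / [3] / [6] / [7];  Q = [1, 2, 3] / [4, 8] / [5] / [6] / [7]
Final shape: (3, 2, 1, 1, 1).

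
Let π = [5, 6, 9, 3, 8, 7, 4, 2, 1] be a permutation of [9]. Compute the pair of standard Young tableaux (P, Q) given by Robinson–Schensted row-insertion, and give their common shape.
P = [1, 4, 7] / [2, 6] / [3] / [5] / [8] / [9];  Q = [1, 2, 3] / [4, 5] / [6] / [7] / [8] / [9];  common shape = (3, 2, 1, 1, 1, 1)

Row-insert the values π_1, π_2, … into P one at a time, bumping the leftmost entry strictly greater than the inserted value down to the next row. The recording tableau Q records, in position (i, j), the step at which that cell was added to P.
  Insert 5 (step 1): P = [5];  Q = [1]
  Insert 6 (step 2): P = [5, 6];  Q = [1, 2]
  Insert 9 (step 3): P = [5, 6, 9];  Q = [1, 2, 3]
  Insert 3 (step 4): P = [3, 6, 9] / [5];  Q = [1, 2, 3] / [4]
  Insert 8 (step 5): P = [3, 6, 8] / [5, 9];  Q = [1, 2, 3] / [4, 5]
  Insert 7 (step 6): P = [3, 6, 7] / [5, 8] / [9];  Q = [1, 2, 3] / [4, 5] / [6]
  Insert 4 (step 7): P = [3, 4, 7] / [5, 6] / [8] / [9];  Q = [1, 2, 3] / [4, 5] / [6] / [7]
  Insert 2 (step 8): P = [2, 4, 7] / [3, 6] / [5] / [8] / [9];  Q = [1, 2, 3] / [4, 5] / [6] / [7] / [8]
  Insert 1 (step 9): P = [1, 4, 7] / [2, 6] / [3] / [5] / [8] / [9];  Q = [1, 2, 3] / [4, 5] / [6] / [7] / [8] / [9]
Final shape: (3, 2, 1, 1, 1, 1).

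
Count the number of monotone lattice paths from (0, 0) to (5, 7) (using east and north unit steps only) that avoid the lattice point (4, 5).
Number of paths = 414

Total paths from (0, 0) to (5, 7): C(12, 5) = 792. Paths through (4, 5): (paths (0, 0) → (4, 5)) × (paths (4, 5) → (5, 7)) = C(9, 4) · C(3, 1) = 126 · 3 = 378. Avoidance count = 792 − 378 = 414.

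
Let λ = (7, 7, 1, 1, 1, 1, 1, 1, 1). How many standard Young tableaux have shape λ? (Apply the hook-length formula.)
# SYT of shape (7, 7, 1, 1, 1, 1, 1, 1, 1) = 13302432

Hook-length formula: f^λ = n! / Π hook(c), product over all cells c of the Young diagram. For λ = (7, 7, 1, 1, 1, 1, 1, 1, 1), n = 21 boxes. Hook lengths by row (left-to-right, top-to-bottom): [15, 7, 6, 5, 4, 3, 2]; [14, 6, 5, 4, 3, 2, 1]; [7]; [6]; [5]; [4]; [3]; [2]; [1]. Product of hooks = 3840721920000. So f^λ = 21! / 3840721920000 = 51090942171709440000 / 3840721920000 = 13302432.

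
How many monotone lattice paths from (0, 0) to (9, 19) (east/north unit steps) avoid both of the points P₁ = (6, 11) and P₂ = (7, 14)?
Number of paths = 3462564

Inclusion–exclusion. Total paths: C(28, 9) = 6906900. Through P₁: C(17, 6)·C(11, 3) = 2042040. Through P₂: C(21, 7)·C(7, 2) = 2441880. Since P₁ is strictly southwest of P₂, a monotone path through both must visit P₁ then P₂; paths through both = C(17, 6)·C(4, 1)·C(7, 2) = 1039584. Avoid both = 6906900 − 2042040 − 2441880 + 1039584 = 3462564.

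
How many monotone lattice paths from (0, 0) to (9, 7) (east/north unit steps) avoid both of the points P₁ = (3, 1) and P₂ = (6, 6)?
Number of paths = 4944

Inclusion–exclusion. Total paths: C(16, 9) = 11440. Through P₁: C(4, 3)·C(12, 6) = 3696. Through P₂: C(12, 6)·C(4, 3) = 3696. Since P₁ is strictly southwest of P₂, a monotone path through both must visit P₁ then P₂; paths through both = C(4, 3)·C(8, 3)·C(4, 3) = 896. Avoid both = 11440 − 3696 − 3696 + 896 = 4944.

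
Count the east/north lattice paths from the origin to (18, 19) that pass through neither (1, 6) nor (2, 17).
Number of paths = 16834299639

Inclusion–exclusion. Total paths: C(37, 18) = 17672631900. Through P₁: C(7, 1)·C(30, 17) = 838318950. Through P₂: C(19, 2)·C(18, 16) = 26163. Since P₁ is strictly southwest of P₂, a monotone path through both must visit P₁ then P₂; paths through both = C(7, 1)·C(12, 1)·C(18, 16) = 12852. Avoid both = 17672631900 − 838318950 − 26163 + 12852 = 16834299639.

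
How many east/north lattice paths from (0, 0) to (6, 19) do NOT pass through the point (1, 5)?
Number of paths = 107332

Total paths from (0, 0) to (6, 19): C(25, 6) = 177100. Paths through (1, 5): (paths (0, 0) → (1, 5)) × (paths (1, 5) → (6, 19)) = C(6, 1) · C(19, 5) = 6 · 11628 = 69768. Avoidance count = 177100 − 69768 = 107332.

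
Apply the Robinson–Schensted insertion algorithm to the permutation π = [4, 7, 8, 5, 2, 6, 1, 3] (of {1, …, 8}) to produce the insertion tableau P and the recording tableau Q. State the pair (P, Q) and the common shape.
P = [1, 3, 6] / [2, 5] / [4, 8] / [7];  Q = [1, 2, 3] / [4, 6] / [5, 8] / [7];  common shape = (3, 2, 2, 1)

Row-insert the values π_1, π_2, … into P one at a time, bumping the leftmost entry strictly greater than the inserted value down to the next row. The recording tableau Q records, in position (i, j), the step at which that cell was added to P.
  Insert 4 (step 1): P = [4];  Q = [1]
  Insert 7 (step 2): P = [4, 7];  Q = [1, 2]
  Insert 8 (step 3): P = [4, 7, 8];  Q = [1, 2, 3]
  Insert 5 (step 4): P = [4, 5, 8] / [7];  Q = [1, 2, 3] / [4]
  Insert 2 (step 5): P = [2, 5, 8] / [4] / [7];  Q = [1, 2, 3] / [4] / [5]
  Insert 6 (step 6): P = [2, 5, 6] / [4, 8] / [7];  Q = [1, 2, 3] / [4, 6] / [5]
  Insert 1 (step 7): P = [1, 5, 6] / [2, 8] / [4] / [7];  Q = [1, 2, 3] / [4, 6] / [5] / [7]
  Insert 3 (step 8): P = [1, 3, 6] / [2, 5] / [4, 8] / [7];  Q = [1, 2, 3] / [4, 6] / [5, 8] / [7]
Final shape: (3, 2, 2, 1).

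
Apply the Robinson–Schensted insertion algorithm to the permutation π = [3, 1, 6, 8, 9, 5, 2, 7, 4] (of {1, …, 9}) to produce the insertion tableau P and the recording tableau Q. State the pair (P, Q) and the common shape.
P = [1, 2, 4, 9] / [3, 5, 7] / [6, 8];  Q = [1, 3, 4, 5] / [2, 6, 8] / [7, 9];  common shape = (4, 3, 2)

Row-insert the values π_1, π_2, … into P one at a time, bumping the leftmost entry strictly greater than the inserted value down to the next row. The recording tableau Q records, in position (i, j), the step at which that cell was added to P.
  Insert 3 (step 1): P = [3];  Q = [1]
  Insert 1 (step 2): P = [1] / [3];  Q = [1] / [2]
  Insert 6 (step 3): P = [1, 6] / [3];  Q = [1, 3] / [2]
  Insert 8 (step 4): P = [1, 6, 8] / [3];  Q = [1, 3, 4] / [2]
  Insert 9 (step 5): P = [1, 6, 8, 9] / [3];  Q = [1, 3, 4, 5] / [2]
  Insert 5 (step 6): P = [1, 5, 8, 9] / [3, 6];  Q = [1, 3, 4, 5] / [2, 6]
  Insert 2 (step 7): P = [1, 2, 8, 9] / [3, 5] / [6];  Q = [1, 3, 4, 5] / [2, 6] / [7]
  Insert 7 (step 8): P = [1, 2, 7, 9] / [3, 5, 8] / [6];  Q = [1, 3, 4, 5] / [2, 6, 8] / [7]
  Insert 4 (step 9): P = [1, 2, 4, 9] / [3, 5, 7] / [6, 8];  Q = [1, 3, 4, 5] / [2, 6, 8] / [7, 9]
Final shape: (4, 3, 2).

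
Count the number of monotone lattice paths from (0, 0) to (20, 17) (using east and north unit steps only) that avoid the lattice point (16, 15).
Number of paths = 11397265785

Total paths from (0, 0) to (20, 17): C(37, 20) = 15905368710. Paths through (16, 15): (paths (0, 0) → (16, 15)) × (paths (16, 15) → (20, 17)) = C(31, 16) · C(6, 4) = 300540195 · 15 = 4508102925. Avoidance count = 15905368710 − 4508102925 = 11397265785.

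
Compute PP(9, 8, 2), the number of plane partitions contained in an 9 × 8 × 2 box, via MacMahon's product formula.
PP(9, 8, 2) = 118195220

Evaluate the triple product over i = 1..9, j = 1..8, k = 1..2. The factors are (2/1) · (3/2) · (3/2) · (4/3) · (4/3) · (5/4) · (5/4) · (6/5) · … (144 factors total). The numerators and denominators telescope so the product is an integer; carrying out the multiplication exactly gives PP(9, 8, 2) = 118195220.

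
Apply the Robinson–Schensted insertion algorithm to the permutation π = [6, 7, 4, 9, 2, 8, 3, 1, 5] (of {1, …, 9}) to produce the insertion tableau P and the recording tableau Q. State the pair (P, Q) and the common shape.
P = [1, 3, 5] / [2, 7, 8] / [4, 9] / [6];  Q = [1, 2, 4] / [3, 6, 9] / [5, 7] / [8];  common shape = (3, 3, 2, 1)

Row-insert the values π_1, π_2, … into P one at a time, bumping the leftmost entry strictly greater than the inserted value down to the next row. The recording tableau Q records, in position (i, j), the step at which that cell was added to P.
  Insert 6 (step 1): P = [6];  Q = [1]
  Insert 7 (step 2): P = [6, 7];  Q = [1, 2]
  Insert 4 (step 3): P = [4, 7] / [6];  Q = [1, 2] / [3]
  Insert 9 (step 4): P = [4, 7, 9] / [6];  Q = [1, 2, 4] / [3]
  Insert 2 (step 5): P = [2, 7, 9] / [4] / [6];  Q = [1, 2, 4] / [3] / [5]
  Insert 8 (step 6): P = [2, 7, 8] / [4, 9] / [6];  Q = [1, 2, 4] / [3, 6] / [5]
  Insert 3 (step 7): P = [2, 3, 8] / [4, 7] / [6, 9];  Q = [1, 2, 4] / [3, 6] / [5, 7]
  Insert 1 (step 8): P = [1, 3, 8] / [2, 7] / [4, 9] / [6];  Q = [1, 2, 4] / [3, 6] / [5, 7] / [8]
  Insert 5 (step 9): P = [1, 3, 5] / [2, 7, 8] / [4, 9] / [6];  Q = [1, 2, 4] / [3, 6, 9] / [5, 7] / [8]
Final shape: (3, 3, 2, 1).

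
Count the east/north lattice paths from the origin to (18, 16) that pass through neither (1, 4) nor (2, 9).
Number of paths = 1938352830

Inclusion–exclusion. Total paths: C(34, 18) = 2203961430. Through P₁: C(5, 1)·C(29, 17) = 259479675. Through P₂: C(11, 2)·C(23, 16) = 13483635. Since P₁ is strictly southwest of P₂, a monotone path through both must visit P₁ then P₂; paths through both = C(5, 1)·C(6, 1)·C(23, 16) = 7354710. Avoid both = 2203961430 − 259479675 − 13483635 + 7354710 = 1938352830.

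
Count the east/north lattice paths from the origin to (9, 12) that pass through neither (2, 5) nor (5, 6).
Number of paths = 142478

Inclusion–exclusion. Total paths: C(21, 9) = 293930. Through P₁: C(7, 2)·C(14, 7) = 72072. Through P₂: C(11, 5)·C(10, 4) = 97020. Since P₁ is strictly southwest of P₂, a monotone path through both must visit P₁ then P₂; paths through both = C(7, 2)·C(4, 3)·C(10, 4) = 17640. Avoid both = 293930 − 72072 − 97020 + 17640 = 142478.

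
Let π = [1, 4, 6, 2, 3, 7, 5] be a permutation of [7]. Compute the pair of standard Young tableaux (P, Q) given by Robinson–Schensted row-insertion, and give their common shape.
P = [1, 2, 3, 5] / [4, 6, 7];  Q = [1, 2, 3, 6] / [4, 5, 7];  common shape = (4, 3)

Row-insert the values π_1, π_2, … into P one at a time, bumping the leftmost entry strictly greater than the inserted value down to the next row. The recording tableau Q records, in position (i, j), the step at which that cell was added to P.
  Insert 1 (step 1): P = [1];  Q = [1]
  Insert 4 (step 2): P = [1, 4];  Q = [1, 2]
  Insert 6 (step 3): P = [1, 4, 6];  Q = [1, 2, 3]
  Insert 2 (step 4): P = [1, 2, 6] / [4];  Q = [1, 2, 3] / [4]
  Insert 3 (step 5): P = [1, 2, 3] / [4, 6];  Q = [1, 2, 3] / [4, 5]
  Insert 7 (step 6): P = [1, 2, 3, 7] / [4, 6];  Q = [1, 2, 3, 6] / [4, 5]
  Insert 5 (step 7): P = [1, 2, 3, 5] / [4, 6, 7];  Q = [1, 2, 3, 6] / [4, 5, 7]
Final shape: (4, 3).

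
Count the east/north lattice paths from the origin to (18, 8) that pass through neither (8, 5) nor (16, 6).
Number of paths = 816013

Inclusion–exclusion. Total paths: C(26, 18) = 1562275. Through P₁: C(13, 8)·C(13, 10) = 368082. Through P₂: C(22, 16)·C(4, 2) = 447678. Since P₁ is strictly southwest of P₂, a monotone path through both must visit P₁ then P₂; paths through both = C(13, 8)·C(9, 8)·C(4, 2) = 69498. Avoid both = 1562275 − 368082 − 447678 + 69498 = 816013.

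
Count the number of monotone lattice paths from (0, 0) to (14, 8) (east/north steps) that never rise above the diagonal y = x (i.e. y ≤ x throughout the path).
Number of paths = 149226

By the reflection principle (André's argument), the number of monotone paths to (14, 8) with n ≤ m that never go above y = x is C(22, 14) − C(22, 15) = 319770 − 170544 = 149226.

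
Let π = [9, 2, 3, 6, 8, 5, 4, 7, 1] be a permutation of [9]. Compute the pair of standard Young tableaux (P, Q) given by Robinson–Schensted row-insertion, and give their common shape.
P = [1, 3, 4, 7] / [2, 8] / [5] / [6] / [9];  Q = [1, 3, 4, 5] / [2, 8] / [6] / [7] / [9];  common shape = (4, 2, 1, 1, 1)

Row-insert the values π_1, π_2, … into P one at a time, bumping the leftmost entry strictly greater than the inserted value down to the next row. The recording tableau Q records, in position (i, j), the step at which that cell was added to P.
  Insert 9 (step 1): P = [9];  Q = [1]
  Insert 2 (step 2): P = [2] / [9];  Q = [1] / [2]
  Insert 3 (step 3): P = [2, 3] / [9];  Q = [1, 3] / [2]
  Insert 6 (step 4): P = [2, 3, 6] / [9];  Q = [1, 3, 4] / [2]
  Insert 8 (step 5): P = [2, 3, 6, 8] / [9];  Q = [1, 3, 4, 5] / [2]
  Insert 5 (step 6): P = [2, 3, 5, 8] / [6] / [9];  Q = [1, 3, 4, 5] / [2] / [6]
  Insert 4 (step 7): P = [2, 3, 4, 8] / [5] / [6] / [9];  Q = [1, 3, 4, 5] / [2] / [6] / [7]
  Insert 7 (step 8): P = [2, 3, 4, 7] / [5, 8] / [6] / [9];  Q = [1, 3, 4, 5] / [2, 8] / [6] / [7]
  Insert 1 (step 9): P = [1, 3, 4, 7] / [2, 8] / [5] / [6] / [9];  Q = [1, 3, 4, 5] / [2, 8] / [6] / [7] / [9]
Final shape: (4, 2, 1, 1, 1).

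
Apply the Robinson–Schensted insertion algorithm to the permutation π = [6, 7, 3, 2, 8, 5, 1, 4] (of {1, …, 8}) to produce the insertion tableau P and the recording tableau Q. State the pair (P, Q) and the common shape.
P = [1, 4, 8] / [2, 5] / [3, 7] / [6];  Q = [1, 2, 5] / [3, 6] / [4, 8] / [7];  common shape = (3, 2, 2, 1)

Row-insert the values π_1, π_2, … into P one at a time, bumping the leftmost entry strictly greater than the inserted value down to the next row. The recording tableau Q records, in position (i, j), the step at which that cell was added to P.
  Insert 6 (step 1): P = [6];  Q = [1]
  Insert 7 (step 2): P = [6, 7];  Q = [1, 2]
  Insert 3 (step 3): P = [3, 7] / [6];  Q = [1, 2] / [3]
  Insert 2 (step 4): P = [2, 7] / [3] / [6];  Q = [1, 2] / [3] / [4]
  Insert 8 (step 5): P = [2, 7, 8] / [3] / [6];  Q = [1, 2, 5] / [3] / [4]
  Insert 5 (step 6): P = [2, 5, 8] / [3, 7] / [6];  Q = [1, 2, 5] / [3, 6] / [4]
  Insert 1 (step 7): P = [1, 5, 8] / [2, 7] / [3] / [6];  Q = [1, 2, 5] / [3, 6] / [4] / [7]
  Insert 4 (step 8): P = [1, 4, 8] / [2, 5] / [3, 7] / [6];  Q = [1, 2, 5] / [3, 6] / [4, 8] / [7]
Final shape: (3, 2, 2, 1).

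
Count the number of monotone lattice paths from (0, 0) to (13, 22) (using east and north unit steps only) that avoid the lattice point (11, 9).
Number of paths = 1458702000

Total paths from (0, 0) to (13, 22): C(35, 13) = 1476337800. Paths through (11, 9): (paths (0, 0) → (11, 9)) × (paths (11, 9) → (13, 22)) = C(20, 11) · C(15, 2) = 167960 · 105 = 17635800. Avoidance count = 1476337800 − 17635800 = 1458702000.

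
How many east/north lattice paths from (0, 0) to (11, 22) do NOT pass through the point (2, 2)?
Number of paths = 133446690

Total paths from (0, 0) to (11, 22): C(33, 11) = 193536720. Paths through (2, 2): (paths (0, 0) → (2, 2)) × (paths (2, 2) → (11, 22)) = C(4, 2) · C(29, 9) = 6 · 10015005 = 60090030. Avoidance count = 193536720 − 60090030 = 133446690.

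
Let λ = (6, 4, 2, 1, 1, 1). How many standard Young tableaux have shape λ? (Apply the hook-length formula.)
# SYT of shape (6, 4, 2, 1, 1, 1) = 221130

Hook-length formula: f^λ = n! / Π hook(c), product over all cells c of the Young diagram. For λ = (6, 4, 2, 1, 1, 1), n = 15 boxes. Hook lengths by row (left-to-right, top-to-bottom): [11, 7, 5, 4, 2, 1]; [8, 4, 2, 1]; [5, 1]; [3]; [2]; [1]. Product of hooks = 5913600. So f^λ = 15! / 5913600 = 1307674368000 / 5913600 = 221130.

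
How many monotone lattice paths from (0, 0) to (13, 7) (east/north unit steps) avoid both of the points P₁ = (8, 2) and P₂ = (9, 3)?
Number of paths = 57080

Inclusion–exclusion. Total paths: C(20, 13) = 77520. Through P₁: C(10, 8)·C(10, 5) = 11340. Through P₂: C(12, 9)·C(8, 4) = 15400. Since P₁ is strictly southwest of P₂, a monotone path through both must visit P₁ then P₂; paths through both = C(10, 8)·C(2, 1)·C(8, 4) = 6300. Avoid both = 77520 − 11340 − 15400 + 6300 = 57080.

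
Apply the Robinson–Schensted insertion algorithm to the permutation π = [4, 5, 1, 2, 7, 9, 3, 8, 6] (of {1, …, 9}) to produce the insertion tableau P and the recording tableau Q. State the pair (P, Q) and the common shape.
P = [1, 2, 3, 6] / [4, 5, 7, 8] / [9];  Q = [1, 2, 5, 6] / [3, 4, 7, 8] / [9];  common shape = (4, 4, 1)

Row-insert the values π_1, π_2, … into P one at a time, bumping the leftmost entry strictly greater than the inserted value down to the next row. The recording tableau Q records, in position (i, j), the step at which that cell was added to P.
  Insert 4 (step 1): P = [4];  Q = [1]
  Insert 5 (step 2): P = [4, 5];  Q = [1, 2]
  Insert 1 (step 3): P = [1, 5] / [4];  Q = [1, 2] / [3]
  Insert 2 (step 4): P = [1, 2] / [4, 5];  Q = [1, 2] / [3, 4]
  Insert 7 (step 5): P = [1, 2, 7] / [4, 5];  Q = [1, 2, 5] / [3, 4]
  Insert 9 (step 6): P = [1, 2, 7, 9] / [4, 5];  Q = [1, 2, 5, 6] / [3, 4]
  Insert 3 (step 7): P = [1, 2, 3, 9] / [4, 5, 7];  Q = [1, 2, 5, 6] / [3, 4, 7]
  Insert 8 (step 8): P = [1, 2, 3, 8] / [4, 5, 7, 9];  Q = [1, 2, 5, 6] / [3, 4, 7, 8]
  Insert 6 (step 9): P = [1, 2, 3, 6] / [4, 5, 7, 8] / [9];  Q = [1, 2, 5, 6] / [3, 4, 7, 8] / [9]
Final shape: (4, 4, 1).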